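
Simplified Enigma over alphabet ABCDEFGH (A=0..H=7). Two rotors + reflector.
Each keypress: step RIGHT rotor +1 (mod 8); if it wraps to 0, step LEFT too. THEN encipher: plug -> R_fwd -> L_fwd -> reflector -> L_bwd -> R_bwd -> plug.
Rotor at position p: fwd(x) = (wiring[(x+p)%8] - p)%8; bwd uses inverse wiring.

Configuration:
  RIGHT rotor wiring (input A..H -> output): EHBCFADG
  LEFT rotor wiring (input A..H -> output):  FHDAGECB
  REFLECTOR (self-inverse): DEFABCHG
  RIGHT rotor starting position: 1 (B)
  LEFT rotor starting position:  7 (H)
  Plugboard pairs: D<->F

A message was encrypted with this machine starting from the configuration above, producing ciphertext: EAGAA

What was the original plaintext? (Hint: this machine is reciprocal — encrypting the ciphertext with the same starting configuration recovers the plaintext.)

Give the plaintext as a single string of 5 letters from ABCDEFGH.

Char 1 ('E'): step: R->2, L=7; E->plug->E->R->B->L->G->refl->H->L'->F->R'->H->plug->H
Char 2 ('A'): step: R->3, L=7; A->plug->A->R->H->L->D->refl->A->L'->C->R'->B->plug->B
Char 3 ('G'): step: R->4, L=7; G->plug->G->R->F->L->H->refl->G->L'->B->R'->A->plug->A
Char 4 ('A'): step: R->5, L=7; A->plug->A->R->D->L->E->refl->B->L'->E->R'->F->plug->D
Char 5 ('A'): step: R->6, L=7; A->plug->A->R->F->L->H->refl->G->L'->B->R'->D->plug->F

Answer: HBADF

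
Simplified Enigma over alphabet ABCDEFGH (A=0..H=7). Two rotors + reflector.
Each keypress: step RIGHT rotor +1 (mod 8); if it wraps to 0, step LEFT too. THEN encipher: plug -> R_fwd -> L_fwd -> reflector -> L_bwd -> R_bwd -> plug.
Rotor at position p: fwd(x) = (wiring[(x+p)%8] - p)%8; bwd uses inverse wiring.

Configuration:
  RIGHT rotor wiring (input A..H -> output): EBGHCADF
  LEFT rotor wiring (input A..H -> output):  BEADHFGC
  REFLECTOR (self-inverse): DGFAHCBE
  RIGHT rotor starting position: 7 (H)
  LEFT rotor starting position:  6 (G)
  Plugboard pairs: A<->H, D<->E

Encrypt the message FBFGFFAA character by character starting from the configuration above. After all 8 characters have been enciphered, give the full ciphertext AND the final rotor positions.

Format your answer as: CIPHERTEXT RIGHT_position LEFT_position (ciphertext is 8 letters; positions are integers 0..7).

Answer: AHEADGFE 7 7

Derivation:
Char 1 ('F'): step: R->0, L->7 (L advanced); F->plug->F->R->A->L->D->refl->A->L'->F->R'->H->plug->A
Char 2 ('B'): step: R->1, L=7; B->plug->B->R->F->L->A->refl->D->L'->A->R'->A->plug->H
Char 3 ('F'): step: R->2, L=7; F->plug->F->R->D->L->B->refl->G->L'->G->R'->D->plug->E
Char 4 ('G'): step: R->3, L=7; G->plug->G->R->G->L->G->refl->B->L'->D->R'->H->plug->A
Char 5 ('F'): step: R->4, L=7; F->plug->F->R->F->L->A->refl->D->L'->A->R'->E->plug->D
Char 6 ('F'): step: R->5, L=7; F->plug->F->R->B->L->C->refl->F->L'->C->R'->G->plug->G
Char 7 ('A'): step: R->6, L=7; A->plug->H->R->C->L->F->refl->C->L'->B->R'->F->plug->F
Char 8 ('A'): step: R->7, L=7; A->plug->H->R->E->L->E->refl->H->L'->H->R'->D->plug->E
Final: ciphertext=AHEADGFE, RIGHT=7, LEFT=7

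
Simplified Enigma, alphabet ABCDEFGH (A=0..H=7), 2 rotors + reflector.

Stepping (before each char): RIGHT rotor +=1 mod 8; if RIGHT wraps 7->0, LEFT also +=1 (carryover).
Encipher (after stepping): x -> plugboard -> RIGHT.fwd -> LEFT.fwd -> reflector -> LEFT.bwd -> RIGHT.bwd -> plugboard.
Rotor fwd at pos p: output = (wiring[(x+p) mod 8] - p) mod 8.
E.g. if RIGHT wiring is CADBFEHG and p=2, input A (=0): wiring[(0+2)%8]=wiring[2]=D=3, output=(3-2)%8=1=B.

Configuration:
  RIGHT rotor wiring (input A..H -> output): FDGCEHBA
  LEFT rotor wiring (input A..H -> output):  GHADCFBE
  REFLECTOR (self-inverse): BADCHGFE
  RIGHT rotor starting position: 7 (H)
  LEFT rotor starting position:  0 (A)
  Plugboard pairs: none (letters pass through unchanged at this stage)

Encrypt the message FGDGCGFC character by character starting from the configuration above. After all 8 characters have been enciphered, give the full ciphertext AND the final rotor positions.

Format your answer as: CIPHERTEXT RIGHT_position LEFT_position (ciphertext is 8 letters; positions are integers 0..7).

Char 1 ('F'): step: R->0, L->1 (L advanced); F->plug->F->R->H->L->F->refl->G->L'->A->R'->H->plug->H
Char 2 ('G'): step: R->1, L=1; G->plug->G->R->H->L->F->refl->G->L'->A->R'->F->plug->F
Char 3 ('D'): step: R->2, L=1; D->plug->D->R->F->L->A->refl->B->L'->D->R'->G->plug->G
Char 4 ('G'): step: R->3, L=1; G->plug->G->R->A->L->G->refl->F->L'->H->R'->A->plug->A
Char 5 ('C'): step: R->4, L=1; C->plug->C->R->F->L->A->refl->B->L'->D->R'->B->plug->B
Char 6 ('G'): step: R->5, L=1; G->plug->G->R->F->L->A->refl->B->L'->D->R'->C->plug->C
Char 7 ('F'): step: R->6, L=1; F->plug->F->R->E->L->E->refl->H->L'->B->R'->H->plug->H
Char 8 ('C'): step: R->7, L=1; C->plug->C->R->E->L->E->refl->H->L'->B->R'->A->plug->A
Final: ciphertext=HFGABCHA, RIGHT=7, LEFT=1

Answer: HFGABCHA 7 1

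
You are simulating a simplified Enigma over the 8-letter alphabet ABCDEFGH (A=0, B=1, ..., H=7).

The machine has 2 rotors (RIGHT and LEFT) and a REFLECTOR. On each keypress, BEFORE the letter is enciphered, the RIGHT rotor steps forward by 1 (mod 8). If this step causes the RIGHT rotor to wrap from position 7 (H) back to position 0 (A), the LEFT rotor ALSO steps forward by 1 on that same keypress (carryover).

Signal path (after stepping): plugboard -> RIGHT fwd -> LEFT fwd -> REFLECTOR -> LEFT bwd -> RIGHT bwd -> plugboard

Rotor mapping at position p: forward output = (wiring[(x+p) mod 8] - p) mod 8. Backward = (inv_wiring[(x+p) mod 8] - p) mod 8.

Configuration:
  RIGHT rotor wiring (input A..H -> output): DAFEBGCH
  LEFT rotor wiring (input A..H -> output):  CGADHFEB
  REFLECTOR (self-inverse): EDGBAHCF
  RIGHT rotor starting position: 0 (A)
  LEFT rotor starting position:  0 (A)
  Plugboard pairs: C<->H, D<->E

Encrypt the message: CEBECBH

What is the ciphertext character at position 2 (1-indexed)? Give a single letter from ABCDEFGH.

Char 1 ('C'): step: R->1, L=0; C->plug->H->R->C->L->A->refl->E->L'->G->R'->G->plug->G
Char 2 ('E'): step: R->2, L=0; E->plug->D->R->E->L->H->refl->F->L'->F->R'->F->plug->F

F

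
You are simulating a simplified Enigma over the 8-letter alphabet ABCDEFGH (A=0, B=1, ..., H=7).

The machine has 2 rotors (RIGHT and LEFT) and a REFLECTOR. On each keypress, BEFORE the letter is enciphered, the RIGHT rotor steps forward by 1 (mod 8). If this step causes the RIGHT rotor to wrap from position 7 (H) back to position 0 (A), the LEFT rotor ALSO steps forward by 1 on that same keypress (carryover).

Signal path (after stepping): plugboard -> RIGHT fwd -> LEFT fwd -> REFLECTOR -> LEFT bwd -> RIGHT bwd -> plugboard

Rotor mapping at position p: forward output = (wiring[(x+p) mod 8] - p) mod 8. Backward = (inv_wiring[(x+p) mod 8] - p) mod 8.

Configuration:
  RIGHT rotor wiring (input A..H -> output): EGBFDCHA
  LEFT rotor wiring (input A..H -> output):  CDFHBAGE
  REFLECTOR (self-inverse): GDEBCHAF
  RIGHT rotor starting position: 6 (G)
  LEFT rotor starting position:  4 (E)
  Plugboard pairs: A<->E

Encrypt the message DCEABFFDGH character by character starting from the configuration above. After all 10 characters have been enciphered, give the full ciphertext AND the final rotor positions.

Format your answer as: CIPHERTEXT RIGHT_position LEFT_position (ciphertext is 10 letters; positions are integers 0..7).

Char 1 ('D'): step: R->7, L=4; D->plug->D->R->C->L->C->refl->E->L'->B->R'->A->plug->E
Char 2 ('C'): step: R->0, L->5 (L advanced); C->plug->C->R->B->L->B->refl->D->L'->A->R'->H->plug->H
Char 3 ('E'): step: R->1, L=5; E->plug->A->R->F->L->A->refl->G->L'->E->R'->C->plug->C
Char 4 ('A'): step: R->2, L=5; A->plug->E->R->F->L->A->refl->G->L'->E->R'->H->plug->H
Char 5 ('B'): step: R->3, L=5; B->plug->B->R->A->L->D->refl->B->L'->B->R'->F->plug->F
Char 6 ('F'): step: R->4, L=5; F->plug->F->R->C->L->H->refl->F->L'->D->R'->C->plug->C
Char 7 ('F'): step: R->5, L=5; F->plug->F->R->E->L->G->refl->A->L'->F->R'->A->plug->E
Char 8 ('D'): step: R->6, L=5; D->plug->D->R->A->L->D->refl->B->L'->B->R'->A->plug->E
Char 9 ('G'): step: R->7, L=5; G->plug->G->R->D->L->F->refl->H->L'->C->R'->D->plug->D
Char 10 ('H'): step: R->0, L->6 (L advanced); H->plug->H->R->A->L->A->refl->G->L'->B->R'->C->plug->C
Final: ciphertext=EHCHFCEEDC, RIGHT=0, LEFT=6

Answer: EHCHFCEEDC 0 6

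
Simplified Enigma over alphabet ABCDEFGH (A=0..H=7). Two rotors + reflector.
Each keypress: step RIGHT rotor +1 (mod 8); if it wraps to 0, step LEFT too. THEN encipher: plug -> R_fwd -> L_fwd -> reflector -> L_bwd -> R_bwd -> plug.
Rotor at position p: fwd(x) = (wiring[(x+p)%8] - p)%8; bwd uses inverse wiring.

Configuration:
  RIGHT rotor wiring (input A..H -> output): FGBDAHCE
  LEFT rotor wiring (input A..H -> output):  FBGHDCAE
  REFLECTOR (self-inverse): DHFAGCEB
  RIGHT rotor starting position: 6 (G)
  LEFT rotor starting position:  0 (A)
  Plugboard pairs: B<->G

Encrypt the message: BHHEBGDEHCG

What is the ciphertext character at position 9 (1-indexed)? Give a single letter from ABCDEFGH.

Char 1 ('B'): step: R->7, L=0; B->plug->G->R->A->L->F->refl->C->L'->F->R'->A->plug->A
Char 2 ('H'): step: R->0, L->1 (L advanced); H->plug->H->R->E->L->B->refl->H->L'->F->R'->A->plug->A
Char 3 ('H'): step: R->1, L=1; H->plug->H->R->E->L->B->refl->H->L'->F->R'->A->plug->A
Char 4 ('E'): step: R->2, L=1; E->plug->E->R->A->L->A->refl->D->L'->G->R'->C->plug->C
Char 5 ('B'): step: R->3, L=1; B->plug->G->R->D->L->C->refl->F->L'->B->R'->E->plug->E
Char 6 ('G'): step: R->4, L=1; G->plug->B->R->D->L->C->refl->F->L'->B->R'->E->plug->E
Char 7 ('D'): step: R->5, L=1; D->plug->D->R->A->L->A->refl->D->L'->G->R'->G->plug->B
Char 8 ('E'): step: R->6, L=1; E->plug->E->R->D->L->C->refl->F->L'->B->R'->H->plug->H
Char 9 ('H'): step: R->7, L=1; H->plug->H->R->D->L->C->refl->F->L'->B->R'->F->plug->F

F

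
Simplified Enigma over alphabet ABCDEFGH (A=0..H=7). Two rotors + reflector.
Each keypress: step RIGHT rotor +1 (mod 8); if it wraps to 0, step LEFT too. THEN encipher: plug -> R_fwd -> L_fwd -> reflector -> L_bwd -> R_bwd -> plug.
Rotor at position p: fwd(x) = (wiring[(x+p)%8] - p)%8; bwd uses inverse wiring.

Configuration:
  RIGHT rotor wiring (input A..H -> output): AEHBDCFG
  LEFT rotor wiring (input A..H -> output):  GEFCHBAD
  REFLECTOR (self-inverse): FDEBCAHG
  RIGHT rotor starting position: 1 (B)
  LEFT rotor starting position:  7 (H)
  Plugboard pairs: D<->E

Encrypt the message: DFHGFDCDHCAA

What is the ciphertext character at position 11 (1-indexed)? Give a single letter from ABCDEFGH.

Char 1 ('D'): step: R->2, L=7; D->plug->E->R->D->L->G->refl->H->L'->B->R'->C->plug->C
Char 2 ('F'): step: R->3, L=7; F->plug->F->R->F->L->A->refl->F->L'->C->R'->D->plug->E
Char 3 ('H'): step: R->4, L=7; H->plug->H->R->F->L->A->refl->F->L'->C->R'->D->plug->E
Char 4 ('G'): step: R->5, L=7; G->plug->G->R->E->L->D->refl->B->L'->H->R'->E->plug->D
Char 5 ('F'): step: R->6, L=7; F->plug->F->R->D->L->G->refl->H->L'->B->R'->E->plug->D
Char 6 ('D'): step: R->7, L=7; D->plug->E->R->C->L->F->refl->A->L'->F->R'->C->plug->C
Char 7 ('C'): step: R->0, L->0 (L advanced); C->plug->C->R->H->L->D->refl->B->L'->F->R'->G->plug->G
Char 8 ('D'): step: R->1, L=0; D->plug->E->R->B->L->E->refl->C->L'->D->R'->A->plug->A
Char 9 ('H'): step: R->2, L=0; H->plug->H->R->C->L->F->refl->A->L'->G->R'->G->plug->G
Char 10 ('C'): step: R->3, L=0; C->plug->C->R->H->L->D->refl->B->L'->F->R'->F->plug->F
Char 11 ('A'): step: R->4, L=0; A->plug->A->R->H->L->D->refl->B->L'->F->R'->H->plug->H

H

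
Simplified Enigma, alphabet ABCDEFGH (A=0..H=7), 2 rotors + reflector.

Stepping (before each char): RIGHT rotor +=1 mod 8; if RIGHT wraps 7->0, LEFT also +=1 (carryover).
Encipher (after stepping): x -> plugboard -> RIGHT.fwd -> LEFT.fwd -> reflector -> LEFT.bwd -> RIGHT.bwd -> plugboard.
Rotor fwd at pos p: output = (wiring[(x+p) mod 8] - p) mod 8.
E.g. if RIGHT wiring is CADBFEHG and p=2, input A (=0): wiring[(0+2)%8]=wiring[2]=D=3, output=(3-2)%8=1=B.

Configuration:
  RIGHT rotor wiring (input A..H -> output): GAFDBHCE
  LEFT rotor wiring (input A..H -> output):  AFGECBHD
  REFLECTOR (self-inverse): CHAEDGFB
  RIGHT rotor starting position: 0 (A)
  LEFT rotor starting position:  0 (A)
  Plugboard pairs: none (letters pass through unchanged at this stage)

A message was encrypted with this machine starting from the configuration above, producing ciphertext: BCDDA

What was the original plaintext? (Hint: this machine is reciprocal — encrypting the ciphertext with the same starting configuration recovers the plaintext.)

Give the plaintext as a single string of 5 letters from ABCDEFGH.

Char 1 ('B'): step: R->1, L=0; B->plug->B->R->E->L->C->refl->A->L'->A->R'->D->plug->D
Char 2 ('C'): step: R->2, L=0; C->plug->C->R->H->L->D->refl->E->L'->D->R'->A->plug->A
Char 3 ('D'): step: R->3, L=0; D->plug->D->R->H->L->D->refl->E->L'->D->R'->F->plug->F
Char 4 ('D'): step: R->4, L=0; D->plug->D->R->A->L->A->refl->C->L'->E->R'->F->plug->F
Char 5 ('A'): step: R->5, L=0; A->plug->A->R->C->L->G->refl->F->L'->B->R'->D->plug->D

Answer: DAFFD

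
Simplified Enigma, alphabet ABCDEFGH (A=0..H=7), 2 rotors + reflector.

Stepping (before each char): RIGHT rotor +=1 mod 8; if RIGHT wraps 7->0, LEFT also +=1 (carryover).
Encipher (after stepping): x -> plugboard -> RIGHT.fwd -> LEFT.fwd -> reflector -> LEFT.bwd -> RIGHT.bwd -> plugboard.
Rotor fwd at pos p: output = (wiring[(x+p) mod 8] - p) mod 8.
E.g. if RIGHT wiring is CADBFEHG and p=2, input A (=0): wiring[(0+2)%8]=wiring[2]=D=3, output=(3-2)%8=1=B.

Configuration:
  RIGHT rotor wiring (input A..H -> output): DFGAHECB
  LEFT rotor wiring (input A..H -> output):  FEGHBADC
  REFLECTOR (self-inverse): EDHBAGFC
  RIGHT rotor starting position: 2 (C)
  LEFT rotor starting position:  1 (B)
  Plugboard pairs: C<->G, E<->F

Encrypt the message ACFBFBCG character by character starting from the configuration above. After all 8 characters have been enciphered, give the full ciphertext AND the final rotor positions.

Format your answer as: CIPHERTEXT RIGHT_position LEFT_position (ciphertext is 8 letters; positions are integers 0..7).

Char 1 ('A'): step: R->3, L=1; A->plug->A->R->F->L->C->refl->H->L'->E->R'->B->plug->B
Char 2 ('C'): step: R->4, L=1; C->plug->G->R->C->L->G->refl->F->L'->B->R'->F->plug->E
Char 3 ('F'): step: R->5, L=1; F->plug->E->R->A->L->D->refl->B->L'->G->R'->D->plug->D
Char 4 ('B'): step: R->6, L=1; B->plug->B->R->D->L->A->refl->E->L'->H->R'->D->plug->D
Char 5 ('F'): step: R->7, L=1; F->plug->E->R->B->L->F->refl->G->L'->C->R'->A->plug->A
Char 6 ('B'): step: R->0, L->2 (L advanced); B->plug->B->R->F->L->A->refl->E->L'->A->R'->D->plug->D
Char 7 ('C'): step: R->1, L=2; C->plug->G->R->A->L->E->refl->A->L'->F->R'->B->plug->B
Char 8 ('G'): step: R->2, L=2; G->plug->C->R->F->L->A->refl->E->L'->A->R'->E->plug->F
Final: ciphertext=BEDDADBF, RIGHT=2, LEFT=2

Answer: BEDDADBF 2 2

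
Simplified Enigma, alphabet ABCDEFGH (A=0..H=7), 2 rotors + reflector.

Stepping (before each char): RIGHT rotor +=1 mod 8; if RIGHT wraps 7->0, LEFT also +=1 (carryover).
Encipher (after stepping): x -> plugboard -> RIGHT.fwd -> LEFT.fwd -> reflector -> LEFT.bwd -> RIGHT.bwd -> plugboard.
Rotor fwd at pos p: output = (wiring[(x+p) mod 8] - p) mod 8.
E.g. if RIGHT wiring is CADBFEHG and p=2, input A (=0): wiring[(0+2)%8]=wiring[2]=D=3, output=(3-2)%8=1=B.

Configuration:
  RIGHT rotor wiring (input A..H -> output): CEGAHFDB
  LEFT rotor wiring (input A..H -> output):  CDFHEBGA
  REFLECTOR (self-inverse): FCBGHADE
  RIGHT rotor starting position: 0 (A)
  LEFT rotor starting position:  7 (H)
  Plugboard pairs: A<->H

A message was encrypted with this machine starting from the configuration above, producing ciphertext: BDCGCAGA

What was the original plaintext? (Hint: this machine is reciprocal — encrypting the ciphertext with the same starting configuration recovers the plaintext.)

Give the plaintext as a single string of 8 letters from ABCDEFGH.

Char 1 ('B'): step: R->1, L=7; B->plug->B->R->F->L->F->refl->A->L'->E->R'->E->plug->E
Char 2 ('D'): step: R->2, L=7; D->plug->D->R->D->L->G->refl->D->L'->B->R'->E->plug->E
Char 3 ('C'): step: R->3, L=7; C->plug->C->R->C->L->E->refl->H->L'->H->R'->F->plug->F
Char 4 ('G'): step: R->4, L=7; G->plug->G->R->C->L->E->refl->H->L'->H->R'->C->plug->C
Char 5 ('C'): step: R->5, L=7; C->plug->C->R->E->L->A->refl->F->L'->F->R'->D->plug->D
Char 6 ('A'): step: R->6, L=7; A->plug->H->R->H->L->H->refl->E->L'->C->R'->F->plug->F
Char 7 ('G'): step: R->7, L=7; G->plug->G->R->G->L->C->refl->B->L'->A->R'->F->plug->F
Char 8 ('A'): step: R->0, L->0 (L advanced); A->plug->H->R->B->L->D->refl->G->L'->G->R'->C->plug->C

Answer: EEFCDFFC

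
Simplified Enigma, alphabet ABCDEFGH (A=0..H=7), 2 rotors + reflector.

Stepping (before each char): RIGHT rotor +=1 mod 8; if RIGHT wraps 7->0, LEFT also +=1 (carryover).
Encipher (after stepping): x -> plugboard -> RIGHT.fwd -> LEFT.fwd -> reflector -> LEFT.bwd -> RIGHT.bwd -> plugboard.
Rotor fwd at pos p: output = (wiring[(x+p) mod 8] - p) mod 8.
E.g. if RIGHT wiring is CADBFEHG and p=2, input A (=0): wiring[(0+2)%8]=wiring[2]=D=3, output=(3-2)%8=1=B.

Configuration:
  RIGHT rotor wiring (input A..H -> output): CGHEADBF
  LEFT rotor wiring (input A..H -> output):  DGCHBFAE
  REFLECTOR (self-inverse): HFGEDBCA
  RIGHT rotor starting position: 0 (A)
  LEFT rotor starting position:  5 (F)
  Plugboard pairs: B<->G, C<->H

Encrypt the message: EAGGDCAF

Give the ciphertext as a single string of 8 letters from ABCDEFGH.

Answer: FCCDGHGH

Derivation:
Char 1 ('E'): step: R->1, L=5; E->plug->E->R->C->L->H->refl->A->L'->A->R'->F->plug->F
Char 2 ('A'): step: R->2, L=5; A->plug->A->R->F->L->F->refl->B->L'->E->R'->H->plug->C
Char 3 ('G'): step: R->3, L=5; G->plug->B->R->F->L->F->refl->B->L'->E->R'->H->plug->C
Char 4 ('G'): step: R->4, L=5; G->plug->B->R->H->L->E->refl->D->L'->B->R'->D->plug->D
Char 5 ('D'): step: R->5, L=5; D->plug->D->R->F->L->F->refl->B->L'->E->R'->B->plug->G
Char 6 ('C'): step: R->6, L=5; C->plug->H->R->F->L->F->refl->B->L'->E->R'->C->plug->H
Char 7 ('A'): step: R->7, L=5; A->plug->A->R->G->L->C->refl->G->L'->D->R'->B->plug->G
Char 8 ('F'): step: R->0, L->6 (L advanced); F->plug->F->R->D->L->A->refl->H->L'->H->R'->C->plug->H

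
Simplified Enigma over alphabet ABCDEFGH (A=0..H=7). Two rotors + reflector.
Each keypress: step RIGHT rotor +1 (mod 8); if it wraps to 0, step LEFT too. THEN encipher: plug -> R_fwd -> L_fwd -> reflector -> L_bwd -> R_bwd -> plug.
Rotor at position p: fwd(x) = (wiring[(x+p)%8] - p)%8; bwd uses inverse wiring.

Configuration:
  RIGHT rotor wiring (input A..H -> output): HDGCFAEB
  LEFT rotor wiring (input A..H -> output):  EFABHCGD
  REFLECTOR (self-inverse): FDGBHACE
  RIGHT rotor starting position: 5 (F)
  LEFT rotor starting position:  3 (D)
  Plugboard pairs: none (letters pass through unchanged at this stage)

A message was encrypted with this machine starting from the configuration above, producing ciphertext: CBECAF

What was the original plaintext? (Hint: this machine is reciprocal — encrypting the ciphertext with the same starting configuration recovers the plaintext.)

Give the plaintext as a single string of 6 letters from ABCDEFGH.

Answer: HFFAFA

Derivation:
Char 1 ('C'): step: R->6, L=3; C->plug->C->R->B->L->E->refl->H->L'->C->R'->H->plug->H
Char 2 ('B'): step: R->7, L=3; B->plug->B->R->A->L->G->refl->C->L'->G->R'->F->plug->F
Char 3 ('E'): step: R->0, L->4 (L advanced); E->plug->E->R->F->L->B->refl->D->L'->A->R'->F->plug->F
Char 4 ('C'): step: R->1, L=4; C->plug->C->R->B->L->G->refl->C->L'->C->R'->A->plug->A
Char 5 ('A'): step: R->2, L=4; A->plug->A->R->E->L->A->refl->F->L'->H->R'->F->plug->F
Char 6 ('F'): step: R->3, L=4; F->plug->F->R->E->L->A->refl->F->L'->H->R'->A->plug->A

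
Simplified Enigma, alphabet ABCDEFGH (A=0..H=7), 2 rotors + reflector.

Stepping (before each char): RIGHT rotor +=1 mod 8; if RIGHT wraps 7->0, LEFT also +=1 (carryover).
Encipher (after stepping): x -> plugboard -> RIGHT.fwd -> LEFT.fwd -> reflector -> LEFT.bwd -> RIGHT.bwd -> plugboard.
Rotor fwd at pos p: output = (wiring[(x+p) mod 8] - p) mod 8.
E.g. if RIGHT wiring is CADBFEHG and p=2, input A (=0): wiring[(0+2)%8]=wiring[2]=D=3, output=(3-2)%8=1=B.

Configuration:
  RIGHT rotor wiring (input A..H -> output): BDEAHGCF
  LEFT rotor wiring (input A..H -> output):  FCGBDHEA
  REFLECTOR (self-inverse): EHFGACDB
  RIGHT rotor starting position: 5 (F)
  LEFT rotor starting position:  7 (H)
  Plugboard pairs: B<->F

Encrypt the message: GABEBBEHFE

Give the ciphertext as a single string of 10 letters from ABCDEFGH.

Answer: BDEFCDADEB

Derivation:
Char 1 ('G'): step: R->6, L=7; G->plug->G->R->B->L->G->refl->D->L'->C->R'->F->plug->B
Char 2 ('A'): step: R->7, L=7; A->plug->A->R->G->L->A->refl->E->L'->F->R'->D->plug->D
Char 3 ('B'): step: R->0, L->0 (L advanced); B->plug->F->R->G->L->E->refl->A->L'->H->R'->E->plug->E
Char 4 ('E'): step: R->1, L=0; E->plug->E->R->F->L->H->refl->B->L'->D->R'->B->plug->F
Char 5 ('B'): step: R->2, L=0; B->plug->F->R->D->L->B->refl->H->L'->F->R'->C->plug->C
Char 6 ('B'): step: R->3, L=0; B->plug->F->R->G->L->E->refl->A->L'->H->R'->D->plug->D
Char 7 ('E'): step: R->4, L=0; E->plug->E->R->F->L->H->refl->B->L'->D->R'->A->plug->A
Char 8 ('H'): step: R->5, L=0; H->plug->H->R->C->L->G->refl->D->L'->E->R'->D->plug->D
Char 9 ('F'): step: R->6, L=0; F->plug->B->R->H->L->A->refl->E->L'->G->R'->E->plug->E
Char 10 ('E'): step: R->7, L=0; E->plug->E->R->B->L->C->refl->F->L'->A->R'->F->plug->B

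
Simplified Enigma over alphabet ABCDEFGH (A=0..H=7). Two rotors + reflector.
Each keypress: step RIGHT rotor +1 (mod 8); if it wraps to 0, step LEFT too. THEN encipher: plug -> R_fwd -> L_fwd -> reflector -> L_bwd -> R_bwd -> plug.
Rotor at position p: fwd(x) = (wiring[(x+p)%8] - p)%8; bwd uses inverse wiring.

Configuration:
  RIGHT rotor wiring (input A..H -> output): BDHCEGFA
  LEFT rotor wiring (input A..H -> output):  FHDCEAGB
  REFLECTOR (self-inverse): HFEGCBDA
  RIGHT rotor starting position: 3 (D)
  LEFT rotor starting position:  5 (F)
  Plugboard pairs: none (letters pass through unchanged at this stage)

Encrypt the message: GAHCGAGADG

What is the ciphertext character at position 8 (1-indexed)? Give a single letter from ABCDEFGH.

Char 1 ('G'): step: R->4, L=5; G->plug->G->R->D->L->A->refl->H->L'->H->R'->F->plug->F
Char 2 ('A'): step: R->5, L=5; A->plug->A->R->B->L->B->refl->F->L'->G->R'->E->plug->E
Char 3 ('H'): step: R->6, L=5; H->plug->H->R->A->L->D->refl->G->L'->F->R'->D->plug->D
Char 4 ('C'): step: R->7, L=5; C->plug->C->R->E->L->C->refl->E->L'->C->R'->B->plug->B
Char 5 ('G'): step: R->0, L->6 (L advanced); G->plug->G->R->F->L->E->refl->C->L'->H->R'->C->plug->C
Char 6 ('A'): step: R->1, L=6; A->plug->A->R->C->L->H->refl->A->L'->A->R'->H->plug->H
Char 7 ('G'): step: R->2, L=6; G->plug->G->R->H->L->C->refl->E->L'->F->R'->A->plug->A
Char 8 ('A'): step: R->3, L=6; A->plug->A->R->H->L->C->refl->E->L'->F->R'->E->plug->E

E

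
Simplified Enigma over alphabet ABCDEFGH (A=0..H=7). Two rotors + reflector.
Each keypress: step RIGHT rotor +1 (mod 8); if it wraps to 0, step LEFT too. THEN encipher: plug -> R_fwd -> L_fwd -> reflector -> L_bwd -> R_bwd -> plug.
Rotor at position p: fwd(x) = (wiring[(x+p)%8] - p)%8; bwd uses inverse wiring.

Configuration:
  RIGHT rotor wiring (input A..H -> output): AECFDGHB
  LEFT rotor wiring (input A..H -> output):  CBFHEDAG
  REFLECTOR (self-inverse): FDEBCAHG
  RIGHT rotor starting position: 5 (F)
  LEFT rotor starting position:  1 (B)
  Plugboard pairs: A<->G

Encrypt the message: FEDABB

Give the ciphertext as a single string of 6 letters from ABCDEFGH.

Char 1 ('F'): step: R->6, L=1; F->plug->F->R->H->L->B->refl->D->L'->D->R'->B->plug->B
Char 2 ('E'): step: R->7, L=1; E->plug->E->R->G->L->F->refl->A->L'->A->R'->H->plug->H
Char 3 ('D'): step: R->0, L->2 (L advanced); D->plug->D->R->F->L->E->refl->C->L'->C->R'->C->plug->C
Char 4 ('A'): step: R->1, L=2; A->plug->G->R->A->L->D->refl->B->L'->D->R'->A->plug->G
Char 5 ('B'): step: R->2, L=2; B->plug->B->R->D->L->B->refl->D->L'->A->R'->A->plug->G
Char 6 ('B'): step: R->3, L=2; B->plug->B->R->A->L->D->refl->B->L'->D->R'->C->plug->C

Answer: BHCGGC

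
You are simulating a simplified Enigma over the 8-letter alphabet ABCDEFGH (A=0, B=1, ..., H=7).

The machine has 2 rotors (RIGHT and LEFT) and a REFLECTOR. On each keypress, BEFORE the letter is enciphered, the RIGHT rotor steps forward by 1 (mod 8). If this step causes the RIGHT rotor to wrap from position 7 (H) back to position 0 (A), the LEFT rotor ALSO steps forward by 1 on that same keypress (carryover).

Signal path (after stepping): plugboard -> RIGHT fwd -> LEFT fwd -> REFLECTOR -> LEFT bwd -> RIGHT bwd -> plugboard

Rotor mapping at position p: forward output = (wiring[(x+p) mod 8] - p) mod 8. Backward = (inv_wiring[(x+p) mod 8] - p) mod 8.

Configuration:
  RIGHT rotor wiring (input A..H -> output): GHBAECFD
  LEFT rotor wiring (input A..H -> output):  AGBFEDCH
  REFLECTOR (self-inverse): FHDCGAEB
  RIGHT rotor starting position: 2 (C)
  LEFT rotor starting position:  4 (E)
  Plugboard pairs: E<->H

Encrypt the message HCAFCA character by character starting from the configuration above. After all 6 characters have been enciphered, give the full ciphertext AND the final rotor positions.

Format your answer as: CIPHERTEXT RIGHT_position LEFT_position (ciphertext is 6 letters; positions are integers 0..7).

Answer: EDGEEC 0 5

Derivation:
Char 1 ('H'): step: R->3, L=4; H->plug->E->R->A->L->A->refl->F->L'->G->R'->H->plug->E
Char 2 ('C'): step: R->4, L=4; C->plug->C->R->B->L->H->refl->B->L'->H->R'->D->plug->D
Char 3 ('A'): step: R->5, L=4; A->plug->A->R->F->L->C->refl->D->L'->D->R'->G->plug->G
Char 4 ('F'): step: R->6, L=4; F->plug->F->R->C->L->G->refl->E->L'->E->R'->H->plug->E
Char 5 ('C'): step: R->7, L=4; C->plug->C->R->A->L->A->refl->F->L'->G->R'->H->plug->E
Char 6 ('A'): step: R->0, L->5 (L advanced); A->plug->A->R->G->L->A->refl->F->L'->B->R'->C->plug->C
Final: ciphertext=EDGEEC, RIGHT=0, LEFT=5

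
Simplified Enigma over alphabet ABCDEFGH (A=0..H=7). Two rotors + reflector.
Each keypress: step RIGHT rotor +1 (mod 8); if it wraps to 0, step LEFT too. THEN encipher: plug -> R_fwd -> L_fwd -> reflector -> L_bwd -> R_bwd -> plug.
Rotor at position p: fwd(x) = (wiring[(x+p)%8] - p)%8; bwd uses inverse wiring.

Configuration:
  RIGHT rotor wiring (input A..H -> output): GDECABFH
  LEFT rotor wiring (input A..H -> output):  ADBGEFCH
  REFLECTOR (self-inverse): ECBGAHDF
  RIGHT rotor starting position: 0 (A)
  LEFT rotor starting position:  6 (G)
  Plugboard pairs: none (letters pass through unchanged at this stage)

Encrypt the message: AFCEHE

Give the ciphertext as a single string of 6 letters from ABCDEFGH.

Char 1 ('A'): step: R->1, L=6; A->plug->A->R->C->L->C->refl->B->L'->B->R'->C->plug->C
Char 2 ('F'): step: R->2, L=6; F->plug->F->R->F->L->A->refl->E->L'->A->R'->B->plug->B
Char 3 ('C'): step: R->3, L=6; C->plug->C->R->G->L->G->refl->D->L'->E->R'->E->plug->E
Char 4 ('E'): step: R->4, L=6; E->plug->E->R->C->L->C->refl->B->L'->B->R'->C->plug->C
Char 5 ('H'): step: R->5, L=6; H->plug->H->R->D->L->F->refl->H->L'->H->R'->F->plug->F
Char 6 ('E'): step: R->6, L=6; E->plug->E->R->G->L->G->refl->D->L'->E->R'->F->plug->F

Answer: CBECFF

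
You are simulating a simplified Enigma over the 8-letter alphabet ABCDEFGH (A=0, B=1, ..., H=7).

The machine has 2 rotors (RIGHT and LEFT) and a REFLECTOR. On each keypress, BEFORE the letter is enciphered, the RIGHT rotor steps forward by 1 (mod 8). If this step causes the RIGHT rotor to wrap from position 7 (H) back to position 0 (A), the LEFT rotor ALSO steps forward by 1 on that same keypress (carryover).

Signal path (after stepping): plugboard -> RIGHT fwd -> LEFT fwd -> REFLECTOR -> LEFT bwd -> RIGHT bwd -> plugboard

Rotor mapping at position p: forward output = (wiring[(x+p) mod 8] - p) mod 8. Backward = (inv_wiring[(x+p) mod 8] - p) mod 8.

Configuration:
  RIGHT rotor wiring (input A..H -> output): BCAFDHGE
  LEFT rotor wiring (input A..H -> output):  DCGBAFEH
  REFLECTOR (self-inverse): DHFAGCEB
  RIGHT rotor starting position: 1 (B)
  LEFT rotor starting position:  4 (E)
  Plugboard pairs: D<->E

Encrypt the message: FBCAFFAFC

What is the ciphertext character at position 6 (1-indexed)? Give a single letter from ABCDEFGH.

Char 1 ('F'): step: R->2, L=4; F->plug->F->R->C->L->A->refl->D->L'->D->R'->B->plug->B
Char 2 ('B'): step: R->3, L=4; B->plug->B->R->A->L->E->refl->G->L'->F->R'->H->plug->H
Char 3 ('C'): step: R->4, L=4; C->plug->C->R->C->L->A->refl->D->L'->D->R'->B->plug->B
Char 4 ('A'): step: R->5, L=4; A->plug->A->R->C->L->A->refl->D->L'->D->R'->F->plug->F
Char 5 ('F'): step: R->6, L=4; F->plug->F->R->H->L->F->refl->C->L'->G->R'->B->plug->B
Char 6 ('F'): step: R->7, L=4; F->plug->F->R->E->L->H->refl->B->L'->B->R'->D->plug->E

E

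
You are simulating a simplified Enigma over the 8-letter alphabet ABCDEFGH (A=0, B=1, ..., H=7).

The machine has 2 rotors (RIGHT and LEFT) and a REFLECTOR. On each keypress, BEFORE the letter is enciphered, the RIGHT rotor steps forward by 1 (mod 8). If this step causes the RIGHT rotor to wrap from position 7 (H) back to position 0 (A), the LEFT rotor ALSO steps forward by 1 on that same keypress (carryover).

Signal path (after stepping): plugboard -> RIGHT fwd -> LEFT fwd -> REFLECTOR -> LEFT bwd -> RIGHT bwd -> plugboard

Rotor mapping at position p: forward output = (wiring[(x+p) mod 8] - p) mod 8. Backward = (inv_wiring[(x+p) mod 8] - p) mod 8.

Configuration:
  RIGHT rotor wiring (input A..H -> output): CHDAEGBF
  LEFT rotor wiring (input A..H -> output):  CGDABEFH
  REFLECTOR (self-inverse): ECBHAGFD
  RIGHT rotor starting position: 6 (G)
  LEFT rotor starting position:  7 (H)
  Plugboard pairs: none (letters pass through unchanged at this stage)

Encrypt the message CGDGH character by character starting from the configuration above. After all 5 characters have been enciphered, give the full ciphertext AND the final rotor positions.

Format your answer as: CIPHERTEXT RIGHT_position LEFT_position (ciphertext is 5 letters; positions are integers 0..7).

Char 1 ('C'): step: R->7, L=7; C->plug->C->R->A->L->A->refl->E->L'->D->R'->B->plug->B
Char 2 ('G'): step: R->0, L->0 (L advanced); G->plug->G->R->B->L->G->refl->F->L'->G->R'->F->plug->F
Char 3 ('D'): step: R->1, L=0; D->plug->D->R->D->L->A->refl->E->L'->F->R'->E->plug->E
Char 4 ('G'): step: R->2, L=0; G->plug->G->R->A->L->C->refl->B->L'->E->R'->D->plug->D
Char 5 ('H'): step: R->3, L=0; H->plug->H->R->A->L->C->refl->B->L'->E->R'->G->plug->G
Final: ciphertext=BFEDG, RIGHT=3, LEFT=0

Answer: BFEDG 3 0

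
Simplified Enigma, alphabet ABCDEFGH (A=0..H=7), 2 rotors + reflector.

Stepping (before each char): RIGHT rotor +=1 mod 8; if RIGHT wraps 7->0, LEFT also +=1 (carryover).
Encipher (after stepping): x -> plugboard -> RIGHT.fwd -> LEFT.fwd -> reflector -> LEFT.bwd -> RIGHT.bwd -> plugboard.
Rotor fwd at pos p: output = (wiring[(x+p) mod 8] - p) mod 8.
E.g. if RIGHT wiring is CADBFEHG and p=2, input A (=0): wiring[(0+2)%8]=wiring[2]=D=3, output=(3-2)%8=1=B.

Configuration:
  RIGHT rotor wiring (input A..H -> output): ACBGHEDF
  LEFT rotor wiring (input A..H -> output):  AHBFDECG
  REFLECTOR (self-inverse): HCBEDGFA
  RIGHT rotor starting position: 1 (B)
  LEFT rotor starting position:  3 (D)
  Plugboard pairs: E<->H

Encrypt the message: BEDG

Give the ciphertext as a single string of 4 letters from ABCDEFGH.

Answer: GBAD

Derivation:
Char 1 ('B'): step: R->2, L=3; B->plug->B->R->E->L->D->refl->E->L'->G->R'->G->plug->G
Char 2 ('E'): step: R->3, L=3; E->plug->H->R->G->L->E->refl->D->L'->E->R'->B->plug->B
Char 3 ('D'): step: R->4, L=3; D->plug->D->R->B->L->A->refl->H->L'->D->R'->A->plug->A
Char 4 ('G'): step: R->5, L=3; G->plug->G->R->B->L->A->refl->H->L'->D->R'->D->plug->D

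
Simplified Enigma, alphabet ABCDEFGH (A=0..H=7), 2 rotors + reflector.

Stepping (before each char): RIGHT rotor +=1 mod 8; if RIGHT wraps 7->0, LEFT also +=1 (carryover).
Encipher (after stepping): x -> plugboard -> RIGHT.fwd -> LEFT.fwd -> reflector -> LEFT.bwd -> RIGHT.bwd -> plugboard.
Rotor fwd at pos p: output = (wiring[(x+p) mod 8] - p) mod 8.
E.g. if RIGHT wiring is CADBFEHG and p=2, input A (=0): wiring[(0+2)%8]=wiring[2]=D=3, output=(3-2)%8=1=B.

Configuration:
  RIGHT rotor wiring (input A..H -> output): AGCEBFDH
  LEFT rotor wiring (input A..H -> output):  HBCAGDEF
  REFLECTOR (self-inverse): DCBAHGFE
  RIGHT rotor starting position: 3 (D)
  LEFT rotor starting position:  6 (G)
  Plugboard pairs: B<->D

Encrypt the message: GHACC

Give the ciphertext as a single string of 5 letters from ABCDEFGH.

Char 1 ('G'): step: R->4, L=6; G->plug->G->R->G->L->A->refl->D->L'->D->R'->D->plug->B
Char 2 ('H'): step: R->5, L=6; H->plug->H->R->E->L->E->refl->H->L'->B->R'->E->plug->E
Char 3 ('A'): step: R->6, L=6; A->plug->A->R->F->L->C->refl->B->L'->C->R'->C->plug->C
Char 4 ('C'): step: R->7, L=6; C->plug->C->R->H->L->F->refl->G->L'->A->R'->A->plug->A
Char 5 ('C'): step: R->0, L->7 (L advanced); C->plug->C->R->C->L->C->refl->B->L'->E->R'->D->plug->B

Answer: BECAB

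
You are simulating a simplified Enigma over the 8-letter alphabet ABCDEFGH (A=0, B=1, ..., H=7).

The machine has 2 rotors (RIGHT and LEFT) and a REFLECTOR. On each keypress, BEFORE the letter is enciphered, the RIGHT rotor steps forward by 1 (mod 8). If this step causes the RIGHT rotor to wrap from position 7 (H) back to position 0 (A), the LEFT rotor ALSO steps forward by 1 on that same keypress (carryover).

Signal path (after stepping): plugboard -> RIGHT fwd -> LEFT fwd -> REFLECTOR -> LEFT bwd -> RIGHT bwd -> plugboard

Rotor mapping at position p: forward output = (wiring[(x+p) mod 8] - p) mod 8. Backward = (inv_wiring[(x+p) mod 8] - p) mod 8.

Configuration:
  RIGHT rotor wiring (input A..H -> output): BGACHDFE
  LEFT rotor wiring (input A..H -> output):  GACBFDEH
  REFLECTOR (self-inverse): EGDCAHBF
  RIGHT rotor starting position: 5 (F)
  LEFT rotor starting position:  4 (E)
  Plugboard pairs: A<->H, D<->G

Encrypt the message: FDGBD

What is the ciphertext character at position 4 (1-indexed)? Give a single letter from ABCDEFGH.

Char 1 ('F'): step: R->6, L=4; F->plug->F->R->E->L->C->refl->D->L'->D->R'->C->plug->C
Char 2 ('D'): step: R->7, L=4; D->plug->G->R->E->L->C->refl->D->L'->D->R'->E->plug->E
Char 3 ('G'): step: R->0, L->5 (L advanced); G->plug->D->R->C->L->C->refl->D->L'->E->R'->H->plug->A
Char 4 ('B'): step: R->1, L=5; B->plug->B->R->H->L->A->refl->E->L'->G->R'->D->plug->G

G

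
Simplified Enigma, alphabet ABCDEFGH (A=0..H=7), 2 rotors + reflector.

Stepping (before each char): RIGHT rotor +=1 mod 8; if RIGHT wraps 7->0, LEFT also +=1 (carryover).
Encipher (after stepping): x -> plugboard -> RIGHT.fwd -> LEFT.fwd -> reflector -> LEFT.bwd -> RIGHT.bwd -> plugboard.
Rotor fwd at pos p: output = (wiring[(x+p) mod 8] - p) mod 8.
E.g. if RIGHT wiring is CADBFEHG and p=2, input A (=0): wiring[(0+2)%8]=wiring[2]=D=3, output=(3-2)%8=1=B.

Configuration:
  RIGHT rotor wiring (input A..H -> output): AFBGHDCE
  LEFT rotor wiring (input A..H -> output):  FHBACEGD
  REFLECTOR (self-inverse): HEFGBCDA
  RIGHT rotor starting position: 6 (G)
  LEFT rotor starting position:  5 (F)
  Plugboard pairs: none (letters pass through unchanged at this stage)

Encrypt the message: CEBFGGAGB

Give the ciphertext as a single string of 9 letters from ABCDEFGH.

Answer: DHEECFDHA

Derivation:
Char 1 ('C'): step: R->7, L=5; C->plug->C->R->G->L->D->refl->G->L'->C->R'->D->plug->D
Char 2 ('E'): step: R->0, L->6 (L advanced); E->plug->E->R->H->L->G->refl->D->L'->E->R'->H->plug->H
Char 3 ('B'): step: R->1, L=6; B->plug->B->R->A->L->A->refl->H->L'->C->R'->E->plug->E
Char 4 ('F'): step: R->2, L=6; F->plug->F->R->C->L->H->refl->A->L'->A->R'->E->plug->E
Char 5 ('G'): step: R->3, L=6; G->plug->G->R->C->L->H->refl->A->L'->A->R'->C->plug->C
Char 6 ('G'): step: R->4, L=6; G->plug->G->R->F->L->C->refl->F->L'->B->R'->F->plug->F
Char 7 ('A'): step: R->5, L=6; A->plug->A->R->G->L->E->refl->B->L'->D->R'->D->plug->D
Char 8 ('G'): step: R->6, L=6; G->plug->G->R->B->L->F->refl->C->L'->F->R'->H->plug->H
Char 9 ('B'): step: R->7, L=6; B->plug->B->R->B->L->F->refl->C->L'->F->R'->A->plug->A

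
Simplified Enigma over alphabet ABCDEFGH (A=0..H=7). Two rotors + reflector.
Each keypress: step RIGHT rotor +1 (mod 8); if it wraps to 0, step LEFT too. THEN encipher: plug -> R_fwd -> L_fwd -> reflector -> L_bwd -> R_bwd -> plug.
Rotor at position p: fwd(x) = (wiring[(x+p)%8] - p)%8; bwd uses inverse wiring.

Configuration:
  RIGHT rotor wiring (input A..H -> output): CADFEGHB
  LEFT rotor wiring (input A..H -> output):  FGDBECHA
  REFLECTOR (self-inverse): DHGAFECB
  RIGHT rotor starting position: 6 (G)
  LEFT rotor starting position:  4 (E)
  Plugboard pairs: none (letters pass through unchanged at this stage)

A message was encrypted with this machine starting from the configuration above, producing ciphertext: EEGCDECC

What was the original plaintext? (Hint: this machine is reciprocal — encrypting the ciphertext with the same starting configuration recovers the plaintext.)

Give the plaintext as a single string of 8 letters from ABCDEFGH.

Char 1 ('E'): step: R->7, L=4; E->plug->E->R->G->L->H->refl->B->L'->E->R'->D->plug->D
Char 2 ('E'): step: R->0, L->5 (L advanced); E->plug->E->R->E->L->B->refl->H->L'->H->R'->G->plug->G
Char 3 ('G'): step: R->1, L=5; G->plug->G->R->A->L->F->refl->E->L'->G->R'->F->plug->F
Char 4 ('C'): step: R->2, L=5; C->plug->C->R->C->L->D->refl->A->L'->D->R'->B->plug->B
Char 5 ('D'): step: R->3, L=5; D->plug->D->R->E->L->B->refl->H->L'->H->R'->F->plug->F
Char 6 ('E'): step: R->4, L=5; E->plug->E->R->G->L->E->refl->F->L'->A->R'->A->plug->A
Char 7 ('C'): step: R->5, L=5; C->plug->C->R->E->L->B->refl->H->L'->H->R'->H->plug->H
Char 8 ('C'): step: R->6, L=5; C->plug->C->R->E->L->B->refl->H->L'->H->R'->F->plug->F

Answer: DGFBFAHF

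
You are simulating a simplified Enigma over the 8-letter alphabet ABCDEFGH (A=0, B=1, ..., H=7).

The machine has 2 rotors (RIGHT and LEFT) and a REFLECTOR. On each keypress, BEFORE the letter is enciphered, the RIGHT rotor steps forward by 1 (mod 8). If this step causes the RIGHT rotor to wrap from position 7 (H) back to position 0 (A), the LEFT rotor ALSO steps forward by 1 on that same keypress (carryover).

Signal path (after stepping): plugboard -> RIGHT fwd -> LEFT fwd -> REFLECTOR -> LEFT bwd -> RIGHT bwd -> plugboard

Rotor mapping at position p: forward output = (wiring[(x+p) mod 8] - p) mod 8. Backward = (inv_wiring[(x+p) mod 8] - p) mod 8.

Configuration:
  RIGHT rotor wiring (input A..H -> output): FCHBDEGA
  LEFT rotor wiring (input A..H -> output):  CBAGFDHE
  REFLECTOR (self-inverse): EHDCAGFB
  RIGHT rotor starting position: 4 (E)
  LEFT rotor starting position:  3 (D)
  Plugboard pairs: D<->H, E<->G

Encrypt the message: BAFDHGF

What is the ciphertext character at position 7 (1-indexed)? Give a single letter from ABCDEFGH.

Char 1 ('B'): step: R->5, L=3; B->plug->B->R->B->L->C->refl->D->L'->A->R'->D->plug->H
Char 2 ('A'): step: R->6, L=3; A->plug->A->R->A->L->D->refl->C->L'->B->R'->E->plug->G
Char 3 ('F'): step: R->7, L=3; F->plug->F->R->E->L->B->refl->H->L'->F->R'->G->plug->E
Char 4 ('D'): step: R->0, L->4 (L advanced); D->plug->H->R->A->L->B->refl->H->L'->B->R'->D->plug->H
Char 5 ('H'): step: R->1, L=4; H->plug->D->R->C->L->D->refl->C->L'->H->R'->G->plug->E
Char 6 ('G'): step: R->2, L=4; G->plug->E->R->E->L->G->refl->F->L'->F->R'->A->plug->A
Char 7 ('F'): step: R->3, L=4; F->plug->F->R->C->L->D->refl->C->L'->H->R'->G->plug->E

E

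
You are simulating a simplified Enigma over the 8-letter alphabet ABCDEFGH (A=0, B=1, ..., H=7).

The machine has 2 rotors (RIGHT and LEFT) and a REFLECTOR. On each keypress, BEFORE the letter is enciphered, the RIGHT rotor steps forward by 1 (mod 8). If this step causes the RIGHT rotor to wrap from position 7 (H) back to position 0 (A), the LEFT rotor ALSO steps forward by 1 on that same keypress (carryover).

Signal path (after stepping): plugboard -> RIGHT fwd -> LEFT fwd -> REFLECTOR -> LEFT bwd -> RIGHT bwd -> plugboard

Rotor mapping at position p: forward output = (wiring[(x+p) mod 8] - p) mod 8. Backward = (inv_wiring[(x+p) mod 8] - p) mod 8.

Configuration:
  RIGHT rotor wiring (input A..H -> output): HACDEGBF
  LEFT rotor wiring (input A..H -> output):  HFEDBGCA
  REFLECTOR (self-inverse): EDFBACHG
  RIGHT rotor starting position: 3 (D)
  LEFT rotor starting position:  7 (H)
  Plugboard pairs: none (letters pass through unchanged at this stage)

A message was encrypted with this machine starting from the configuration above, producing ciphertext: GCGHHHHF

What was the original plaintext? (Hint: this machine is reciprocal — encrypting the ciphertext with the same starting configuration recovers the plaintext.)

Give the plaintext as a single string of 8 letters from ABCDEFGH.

Answer: BHDABBBC

Derivation:
Char 1 ('G'): step: R->4, L=7; G->plug->G->R->G->L->H->refl->G->L'->C->R'->B->plug->B
Char 2 ('C'): step: R->5, L=7; C->plug->C->R->A->L->B->refl->D->L'->H->R'->H->plug->H
Char 3 ('G'): step: R->6, L=7; G->plug->G->R->G->L->H->refl->G->L'->C->R'->D->plug->D
Char 4 ('H'): step: R->7, L=7; H->plug->H->R->C->L->G->refl->H->L'->G->R'->A->plug->A
Char 5 ('H'): step: R->0, L->0 (L advanced); H->plug->H->R->F->L->G->refl->H->L'->A->R'->B->plug->B
Char 6 ('H'): step: R->1, L=0; H->plug->H->R->G->L->C->refl->F->L'->B->R'->B->plug->B
Char 7 ('H'): step: R->2, L=0; H->plug->H->R->G->L->C->refl->F->L'->B->R'->B->plug->B
Char 8 ('F'): step: R->3, L=0; F->plug->F->R->E->L->B->refl->D->L'->D->R'->C->plug->C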